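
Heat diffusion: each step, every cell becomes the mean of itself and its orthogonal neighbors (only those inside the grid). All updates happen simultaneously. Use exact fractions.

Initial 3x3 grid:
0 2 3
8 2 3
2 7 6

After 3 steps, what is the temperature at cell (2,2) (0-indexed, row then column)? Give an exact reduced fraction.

Step 1: cell (2,2) = 16/3
Step 2: cell (2,2) = 157/36
Step 3: cell (2,2) = 9539/2160
Full grid after step 3:
  7079/2160 14101/4800 6949/2160
  181/50 3881/1000 2871/800
  9589/2160 20351/4800 9539/2160

Answer: 9539/2160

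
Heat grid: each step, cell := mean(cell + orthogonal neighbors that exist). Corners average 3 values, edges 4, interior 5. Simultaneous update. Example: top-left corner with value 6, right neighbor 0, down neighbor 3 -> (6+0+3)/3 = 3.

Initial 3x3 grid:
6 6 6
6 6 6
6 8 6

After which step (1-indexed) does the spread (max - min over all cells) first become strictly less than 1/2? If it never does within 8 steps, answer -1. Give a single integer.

Step 1: max=20/3, min=6, spread=2/3
Step 2: max=787/120, min=6, spread=67/120
Step 3: max=6917/1080, min=607/100, spread=1807/5400
  -> spread < 1/2 first at step 3
Step 4: max=2749963/432000, min=16561/2700, spread=33401/144000
Step 5: max=24557933/3888000, min=1663391/270000, spread=3025513/19440000
Step 6: max=9796126867/1555200000, min=89155949/14400000, spread=53531/497664
Step 7: max=585904925849/93312000000, min=24119116051/3888000000, spread=450953/5971968
Step 8: max=35101223560603/5598720000000, min=2900368610519/466560000000, spread=3799043/71663616

Answer: 3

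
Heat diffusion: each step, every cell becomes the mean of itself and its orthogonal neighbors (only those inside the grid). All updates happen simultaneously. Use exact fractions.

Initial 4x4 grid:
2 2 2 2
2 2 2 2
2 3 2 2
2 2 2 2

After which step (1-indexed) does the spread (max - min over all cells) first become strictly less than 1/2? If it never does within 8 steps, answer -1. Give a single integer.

Answer: 1

Derivation:
Step 1: max=9/4, min=2, spread=1/4
  -> spread < 1/2 first at step 1
Step 2: max=111/50, min=2, spread=11/50
Step 3: max=5167/2400, min=2, spread=367/2400
Step 4: max=23171/10800, min=1213/600, spread=1337/10800
Step 5: max=689669/324000, min=36469/18000, spread=33227/324000
Step 6: max=20654327/9720000, min=220049/108000, spread=849917/9720000
Step 7: max=616914347/291600000, min=3308533/1620000, spread=21378407/291600000
Step 8: max=18462462371/8748000000, min=995688343/486000000, spread=540072197/8748000000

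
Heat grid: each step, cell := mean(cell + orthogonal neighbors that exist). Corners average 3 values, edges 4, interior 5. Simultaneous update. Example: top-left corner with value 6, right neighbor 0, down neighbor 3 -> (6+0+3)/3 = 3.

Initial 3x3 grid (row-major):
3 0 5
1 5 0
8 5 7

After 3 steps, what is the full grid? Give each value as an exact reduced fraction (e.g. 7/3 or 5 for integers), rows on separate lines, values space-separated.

After step 1:
  4/3 13/4 5/3
  17/4 11/5 17/4
  14/3 25/4 4
After step 2:
  53/18 169/80 55/18
  249/80 101/25 727/240
  91/18 1027/240 29/6
After step 3:
  2941/1080 4861/1600 2951/1080
  6061/1600 1243/375 53849/14400
  4481/1080 65549/14400 1457/360

Answer: 2941/1080 4861/1600 2951/1080
6061/1600 1243/375 53849/14400
4481/1080 65549/14400 1457/360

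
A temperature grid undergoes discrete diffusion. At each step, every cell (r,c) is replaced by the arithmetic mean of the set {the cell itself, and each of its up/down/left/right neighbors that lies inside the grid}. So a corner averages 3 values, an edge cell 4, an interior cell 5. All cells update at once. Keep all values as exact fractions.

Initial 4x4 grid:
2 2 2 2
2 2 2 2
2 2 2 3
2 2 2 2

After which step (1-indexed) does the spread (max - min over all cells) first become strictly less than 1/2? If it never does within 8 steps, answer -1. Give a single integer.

Answer: 1

Derivation:
Step 1: max=7/3, min=2, spread=1/3
  -> spread < 1/2 first at step 1
Step 2: max=271/120, min=2, spread=31/120
Step 3: max=2371/1080, min=2, spread=211/1080
Step 4: max=232843/108000, min=2, spread=16843/108000
Step 5: max=2082643/972000, min=18079/9000, spread=130111/972000
Step 6: max=61962367/29160000, min=1087159/540000, spread=3255781/29160000
Step 7: max=1849953691/874800000, min=1091107/540000, spread=82360351/874800000
Step 8: max=55239316891/26244000000, min=196906441/97200000, spread=2074577821/26244000000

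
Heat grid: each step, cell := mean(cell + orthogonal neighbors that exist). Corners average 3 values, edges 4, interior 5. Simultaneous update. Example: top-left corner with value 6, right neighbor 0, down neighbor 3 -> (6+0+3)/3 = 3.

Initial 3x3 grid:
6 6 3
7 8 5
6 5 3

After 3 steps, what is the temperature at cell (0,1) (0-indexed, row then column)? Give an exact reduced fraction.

Step 1: cell (0,1) = 23/4
Step 2: cell (0,1) = 459/80
Step 3: cell (0,1) = 27433/4800
Full grid after step 3:
  6601/1080 27433/4800 5681/1080
  88099/14400 34013/6000 24833/4800
  1433/240 40037/7200 11057/2160

Answer: 27433/4800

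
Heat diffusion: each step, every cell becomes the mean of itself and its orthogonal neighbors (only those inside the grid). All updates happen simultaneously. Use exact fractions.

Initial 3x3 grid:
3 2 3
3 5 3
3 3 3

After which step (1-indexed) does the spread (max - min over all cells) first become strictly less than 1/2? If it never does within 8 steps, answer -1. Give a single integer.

Step 1: max=7/2, min=8/3, spread=5/6
Step 2: max=339/100, min=707/240, spread=533/1200
  -> spread < 1/2 first at step 2
Step 3: max=7939/2400, min=6607/2160, spread=5381/21600
Step 4: max=35087/10800, min=2680523/864000, spread=126437/864000
Step 5: max=27917351/8640000, min=24395143/7776000, spread=7304729/77760000
Step 6: max=41606111/12960000, min=9796651907/3110400000, spread=188814733/3110400000
Step 7: max=33210063353/10368000000, min=88534689487/27993600000, spread=11324815661/279936000000
Step 8: max=447161609947/139968000000, min=35467008491963/11197440000000, spread=101973434599/3732480000000

Answer: 2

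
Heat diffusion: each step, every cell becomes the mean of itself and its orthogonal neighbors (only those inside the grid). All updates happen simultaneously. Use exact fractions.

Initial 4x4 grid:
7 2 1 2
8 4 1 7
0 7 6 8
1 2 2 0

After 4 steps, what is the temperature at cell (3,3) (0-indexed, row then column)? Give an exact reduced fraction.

Answer: 245999/64800

Derivation:
Step 1: cell (3,3) = 10/3
Step 2: cell (3,3) = 133/36
Step 3: cell (3,3) = 8333/2160
Step 4: cell (3,3) = 245999/64800
Full grid after step 4:
  53729/12960 21241/5400 24607/6750 9317/2592
  176243/43200 704407/180000 689807/180000 825479/216000
  258653/72000 221599/60000 680693/180000 853439/216000
  14009/4320 39223/12000 388507/108000 245999/64800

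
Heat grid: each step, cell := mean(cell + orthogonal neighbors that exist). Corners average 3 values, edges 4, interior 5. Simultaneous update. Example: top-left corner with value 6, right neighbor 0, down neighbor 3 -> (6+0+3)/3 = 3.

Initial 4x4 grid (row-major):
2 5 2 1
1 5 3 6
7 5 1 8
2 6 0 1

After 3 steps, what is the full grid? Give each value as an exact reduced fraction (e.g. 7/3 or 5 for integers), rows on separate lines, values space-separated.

Answer: 7183/2160 4859/1440 7997/2400 2473/720
539/144 21469/6000 7131/2000 4331/1200
937/240 7703/2000 7011/2000 1397/400
967/240 579/160 2639/800 257/80

Derivation:
After step 1:
  8/3 7/2 11/4 3
  15/4 19/5 17/5 9/2
  15/4 24/5 17/5 4
  5 13/4 2 3
After step 2:
  119/36 763/240 253/80 41/12
  419/120 77/20 357/100 149/40
  173/40 19/5 88/25 149/40
  4 301/80 233/80 3
After step 3:
  7183/2160 4859/1440 7997/2400 2473/720
  539/144 21469/6000 7131/2000 4331/1200
  937/240 7703/2000 7011/2000 1397/400
  967/240 579/160 2639/800 257/80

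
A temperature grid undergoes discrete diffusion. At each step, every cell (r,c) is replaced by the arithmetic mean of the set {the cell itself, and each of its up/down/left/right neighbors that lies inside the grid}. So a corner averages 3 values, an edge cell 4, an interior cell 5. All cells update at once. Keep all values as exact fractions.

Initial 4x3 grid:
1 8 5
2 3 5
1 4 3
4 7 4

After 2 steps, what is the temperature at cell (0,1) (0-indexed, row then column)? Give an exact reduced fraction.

Step 1: cell (0,1) = 17/4
Step 2: cell (0,1) = 1099/240
Full grid after step 2:
  29/9 1099/240 19/4
  377/120 18/5 23/5
  121/40 39/10 61/15
  23/6 1021/240 161/36

Answer: 1099/240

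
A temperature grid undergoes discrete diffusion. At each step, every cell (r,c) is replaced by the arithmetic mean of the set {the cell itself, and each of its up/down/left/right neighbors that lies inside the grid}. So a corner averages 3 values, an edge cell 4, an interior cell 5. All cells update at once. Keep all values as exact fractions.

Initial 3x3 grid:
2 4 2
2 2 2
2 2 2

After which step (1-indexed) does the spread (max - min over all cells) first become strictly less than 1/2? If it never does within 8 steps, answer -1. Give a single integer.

Answer: 3

Derivation:
Step 1: max=8/3, min=2, spread=2/3
Step 2: max=307/120, min=2, spread=67/120
Step 3: max=2597/1080, min=207/100, spread=1807/5400
  -> spread < 1/2 first at step 3
Step 4: max=1021963/432000, min=5761/2700, spread=33401/144000
Step 5: max=9005933/3888000, min=583391/270000, spread=3025513/19440000
Step 6: max=3575326867/1555200000, min=31555949/14400000, spread=53531/497664
Step 7: max=212656925849/93312000000, min=8567116051/3888000000, spread=450953/5971968
Step 8: max=12706343560603/5598720000000, min=1034128610519/466560000000, spread=3799043/71663616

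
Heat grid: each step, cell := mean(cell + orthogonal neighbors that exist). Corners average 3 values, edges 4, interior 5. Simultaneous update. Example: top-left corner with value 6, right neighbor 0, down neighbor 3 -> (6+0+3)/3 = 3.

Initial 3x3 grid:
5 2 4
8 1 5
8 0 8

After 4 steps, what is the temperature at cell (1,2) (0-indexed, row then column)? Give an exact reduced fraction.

Step 1: cell (1,2) = 9/2
Step 2: cell (1,2) = 157/40
Step 3: cell (1,2) = 9659/2400
Step 4: cell (1,2) = 581573/144000
Full grid after step 4:
  3447/800 878797/216000 255307/64800
  1918219/432000 1527781/360000 581573/144000
  592789/129600 3773563/864000 546589/129600

Answer: 581573/144000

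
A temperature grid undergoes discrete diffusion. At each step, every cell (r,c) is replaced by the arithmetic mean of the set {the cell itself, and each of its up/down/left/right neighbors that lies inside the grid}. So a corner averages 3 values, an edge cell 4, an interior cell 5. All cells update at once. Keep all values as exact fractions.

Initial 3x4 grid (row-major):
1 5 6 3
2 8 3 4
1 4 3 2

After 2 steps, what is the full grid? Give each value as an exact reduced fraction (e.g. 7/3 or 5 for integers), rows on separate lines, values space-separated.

After step 1:
  8/3 5 17/4 13/3
  3 22/5 24/5 3
  7/3 4 3 3
After step 2:
  32/9 979/240 1103/240 139/36
  31/10 106/25 389/100 227/60
  28/9 103/30 37/10 3

Answer: 32/9 979/240 1103/240 139/36
31/10 106/25 389/100 227/60
28/9 103/30 37/10 3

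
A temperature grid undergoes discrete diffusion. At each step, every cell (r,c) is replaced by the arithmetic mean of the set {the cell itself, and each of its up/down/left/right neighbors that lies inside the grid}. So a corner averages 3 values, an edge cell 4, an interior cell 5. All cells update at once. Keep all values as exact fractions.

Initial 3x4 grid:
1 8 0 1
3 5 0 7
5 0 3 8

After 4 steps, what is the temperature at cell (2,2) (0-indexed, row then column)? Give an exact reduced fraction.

Answer: 63587/18000

Derivation:
Step 1: cell (2,2) = 11/4
Step 2: cell (2,2) = 15/4
Step 3: cell (2,2) = 2101/600
Step 4: cell (2,2) = 63587/18000
Full grid after step 4:
  3011/900 25757/8000 696919/216000 212077/64800
  1414673/432000 74039/22500 598237/180000 763279/216000
  211567/64800 22127/6750 63587/18000 39667/10800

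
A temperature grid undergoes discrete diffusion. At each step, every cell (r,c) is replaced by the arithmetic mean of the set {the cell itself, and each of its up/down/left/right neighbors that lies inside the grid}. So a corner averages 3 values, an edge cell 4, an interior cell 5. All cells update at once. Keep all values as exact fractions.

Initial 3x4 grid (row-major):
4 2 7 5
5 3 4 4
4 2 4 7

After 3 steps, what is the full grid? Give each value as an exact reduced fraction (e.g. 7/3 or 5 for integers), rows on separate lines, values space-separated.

After step 1:
  11/3 4 9/2 16/3
  4 16/5 22/5 5
  11/3 13/4 17/4 5
After step 2:
  35/9 461/120 547/120 89/18
  109/30 377/100 427/100 74/15
  131/36 431/120 169/40 19/4
After step 3:
  4091/1080 14453/3600 15853/3600 5197/1080
  6719/1800 1433/375 6527/1500 1063/225
  3911/1080 13703/3600 5051/1200 1669/360

Answer: 4091/1080 14453/3600 15853/3600 5197/1080
6719/1800 1433/375 6527/1500 1063/225
3911/1080 13703/3600 5051/1200 1669/360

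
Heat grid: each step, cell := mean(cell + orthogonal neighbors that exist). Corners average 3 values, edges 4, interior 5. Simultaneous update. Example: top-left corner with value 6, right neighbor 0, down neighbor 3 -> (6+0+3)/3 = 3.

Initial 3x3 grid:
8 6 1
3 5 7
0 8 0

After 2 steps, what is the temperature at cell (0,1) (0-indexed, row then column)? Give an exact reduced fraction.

Step 1: cell (0,1) = 5
Step 2: cell (0,1) = 317/60
Full grid after step 2:
  44/9 317/60 155/36
  287/60 213/50 1123/240
  131/36 1063/240 23/6

Answer: 317/60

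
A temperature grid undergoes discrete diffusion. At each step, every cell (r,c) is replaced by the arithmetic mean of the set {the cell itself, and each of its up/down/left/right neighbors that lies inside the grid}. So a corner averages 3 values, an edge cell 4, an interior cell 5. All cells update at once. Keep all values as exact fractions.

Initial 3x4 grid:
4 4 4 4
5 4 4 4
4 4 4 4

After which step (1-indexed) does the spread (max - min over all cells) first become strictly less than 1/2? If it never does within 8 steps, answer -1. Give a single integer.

Answer: 1

Derivation:
Step 1: max=13/3, min=4, spread=1/3
  -> spread < 1/2 first at step 1
Step 2: max=1027/240, min=4, spread=67/240
Step 3: max=9077/2160, min=4, spread=437/2160
Step 4: max=3613531/864000, min=4009/1000, spread=29951/172800
Step 5: max=32319821/7776000, min=13579/3375, spread=206761/1555200
Step 6: max=12897795571/3110400000, min=21765671/5400000, spread=14430763/124416000
Step 7: max=771603741689/186624000000, min=1745652727/432000000, spread=139854109/1492992000
Step 8: max=46212231890251/11197440000000, min=157371228977/38880000000, spread=7114543559/89579520000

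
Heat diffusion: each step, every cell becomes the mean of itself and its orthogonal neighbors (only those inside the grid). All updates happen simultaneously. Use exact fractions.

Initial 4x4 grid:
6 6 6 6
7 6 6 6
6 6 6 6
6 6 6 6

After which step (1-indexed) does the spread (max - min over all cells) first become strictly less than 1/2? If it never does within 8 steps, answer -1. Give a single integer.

Step 1: max=19/3, min=6, spread=1/3
  -> spread < 1/2 first at step 1
Step 2: max=751/120, min=6, spread=31/120
Step 3: max=6691/1080, min=6, spread=211/1080
Step 4: max=664843/108000, min=6, spread=16843/108000
Step 5: max=5970643/972000, min=54079/9000, spread=130111/972000
Step 6: max=178602367/29160000, min=3247159/540000, spread=3255781/29160000
Step 7: max=5349153691/874800000, min=3251107/540000, spread=82360351/874800000
Step 8: max=160215316891/26244000000, min=585706441/97200000, spread=2074577821/26244000000

Answer: 1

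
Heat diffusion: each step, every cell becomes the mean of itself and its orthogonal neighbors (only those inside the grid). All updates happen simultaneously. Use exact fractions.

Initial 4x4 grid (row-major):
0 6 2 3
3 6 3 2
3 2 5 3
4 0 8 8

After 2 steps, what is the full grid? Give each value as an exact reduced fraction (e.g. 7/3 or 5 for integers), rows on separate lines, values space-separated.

Answer: 19/6 7/2 97/30 103/36
13/4 173/50 361/100 791/240
173/60 179/50 83/20 1067/240
53/18 857/240 1157/240 193/36

Derivation:
After step 1:
  3 7/2 7/2 7/3
  3 4 18/5 11/4
  3 16/5 21/5 9/2
  7/3 7/2 21/4 19/3
After step 2:
  19/6 7/2 97/30 103/36
  13/4 173/50 361/100 791/240
  173/60 179/50 83/20 1067/240
  53/18 857/240 1157/240 193/36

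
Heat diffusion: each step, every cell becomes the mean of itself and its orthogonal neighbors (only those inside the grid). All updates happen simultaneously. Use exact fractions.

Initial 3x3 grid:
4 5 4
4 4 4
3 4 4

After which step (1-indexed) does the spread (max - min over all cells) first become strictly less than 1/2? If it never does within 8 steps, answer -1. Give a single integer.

Step 1: max=13/3, min=11/3, spread=2/3
Step 2: max=1027/240, min=67/18, spread=401/720
Step 3: max=9077/2160, min=4181/1080, spread=143/432
  -> spread < 1/2 first at step 3
Step 4: max=535879/129600, min=252877/64800, spread=1205/5184
Step 5: max=31994813/7776000, min=15362969/3888000, spread=10151/62208
Step 6: max=1906102111/466560000, min=926326993/233280000, spread=85517/746496
Step 7: max=113968156517/27993600000, min=55858404821/13996800000, spread=720431/8957952
Step 8: max=6816061489399/1679616000000, min=3360614955637/839808000000, spread=6069221/107495424

Answer: 3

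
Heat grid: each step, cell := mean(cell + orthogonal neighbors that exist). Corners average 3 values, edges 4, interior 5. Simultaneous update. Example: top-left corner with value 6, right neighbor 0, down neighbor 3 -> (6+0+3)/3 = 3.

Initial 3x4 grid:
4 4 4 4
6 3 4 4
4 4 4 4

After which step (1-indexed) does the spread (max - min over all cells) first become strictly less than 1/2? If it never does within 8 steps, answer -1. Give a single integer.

Answer: 3

Derivation:
Step 1: max=14/3, min=15/4, spread=11/12
Step 2: max=1067/240, min=311/80, spread=67/120
Step 3: max=577/135, min=787/200, spread=1831/5400
  -> spread < 1/2 first at step 3
Step 4: max=730039/172800, min=18977/4800, spread=46867/172800
Step 5: max=6492269/1555200, min=85831/21600, spread=312437/1555200
Step 6: max=2585747023/622080000, min=68838313/17280000, spread=21513551/124416000
Step 7: max=154306062797/37324800000, min=207389261/51840000, spread=4985794877/37324800000
Step 8: max=9236651327623/2239488000000, min=83112900931/20736000000, spread=10418321083/89579520000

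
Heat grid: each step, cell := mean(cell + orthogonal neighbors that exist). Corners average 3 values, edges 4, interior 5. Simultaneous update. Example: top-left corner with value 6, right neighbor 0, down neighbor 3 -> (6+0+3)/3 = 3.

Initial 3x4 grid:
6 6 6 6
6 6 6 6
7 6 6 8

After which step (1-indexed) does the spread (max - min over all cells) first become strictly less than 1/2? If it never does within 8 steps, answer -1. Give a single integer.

Step 1: max=20/3, min=6, spread=2/3
Step 2: max=59/9, min=6, spread=5/9
Step 3: max=2765/432, min=1451/240, spread=383/1080
  -> spread < 1/2 first at step 3
Step 4: max=20573/3240, min=43843/7200, spread=16873/64800
Step 5: max=4900831/777600, min=3167659/518400, spread=59737/311040
Step 6: max=292850639/46656000, min=190532641/31104000, spread=2820671/18662400
Step 7: max=17513290921/2799360000, min=3819810713/622080000, spread=25931417/223948800
Step 8: max=1048498642739/167961600000, min=688802540801/111974400000, spread=1223586523/13436928000

Answer: 3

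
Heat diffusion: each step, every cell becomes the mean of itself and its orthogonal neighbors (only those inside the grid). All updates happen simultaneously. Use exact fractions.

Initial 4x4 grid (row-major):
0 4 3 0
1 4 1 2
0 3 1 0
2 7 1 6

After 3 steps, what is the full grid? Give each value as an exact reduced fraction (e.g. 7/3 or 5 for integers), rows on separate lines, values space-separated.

Answer: 2123/1080 15583/7200 2747/1440 3847/2160
14743/7200 6257/3000 12553/6000 1183/720
1767/800 1007/400 1621/750 7747/3600
385/144 3233/1200 10027/3600 317/135

Derivation:
After step 1:
  5/3 11/4 2 5/3
  5/4 13/5 11/5 3/4
  3/2 3 6/5 9/4
  3 13/4 15/4 7/3
After step 2:
  17/9 541/240 517/240 53/36
  421/240 59/25 7/4 103/60
  35/16 231/100 62/25 49/30
  31/12 13/4 79/30 25/9
After step 3:
  2123/1080 15583/7200 2747/1440 3847/2160
  14743/7200 6257/3000 12553/6000 1183/720
  1767/800 1007/400 1621/750 7747/3600
  385/144 3233/1200 10027/3600 317/135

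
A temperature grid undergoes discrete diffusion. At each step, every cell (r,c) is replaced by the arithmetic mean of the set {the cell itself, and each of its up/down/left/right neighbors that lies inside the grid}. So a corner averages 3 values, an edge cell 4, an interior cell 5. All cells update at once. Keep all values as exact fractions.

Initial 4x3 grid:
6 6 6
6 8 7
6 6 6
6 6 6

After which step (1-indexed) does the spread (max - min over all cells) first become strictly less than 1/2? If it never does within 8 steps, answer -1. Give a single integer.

Answer: 3

Derivation:
Step 1: max=27/4, min=6, spread=3/4
Step 2: max=131/20, min=6, spread=11/20
Step 3: max=583/90, min=733/120, spread=133/360
  -> spread < 1/2 first at step 3
Step 4: max=83707/12960, min=4417/720, spread=4201/12960
Step 5: max=998557/155520, min=14833/2400, spread=186893/777600
Step 6: max=298841899/46656000, min=8035879/1296000, spread=1910051/9331200
Step 7: max=17871426641/2799360000, min=483917461/77760000, spread=90079609/559872000
Step 8: max=1070043942979/167961600000, min=9700348813/1555200000, spread=896250847/6718464000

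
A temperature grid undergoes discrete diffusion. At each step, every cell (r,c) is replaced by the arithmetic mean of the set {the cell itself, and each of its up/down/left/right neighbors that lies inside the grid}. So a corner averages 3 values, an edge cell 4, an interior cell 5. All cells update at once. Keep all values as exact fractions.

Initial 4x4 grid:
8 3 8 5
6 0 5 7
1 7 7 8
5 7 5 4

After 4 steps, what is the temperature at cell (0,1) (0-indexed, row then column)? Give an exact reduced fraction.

Step 1: cell (0,1) = 19/4
Step 2: cell (0,1) = 149/30
Step 3: cell (0,1) = 3547/720
Step 4: cell (0,1) = 21749/4320
Full grid after step 4:
  30709/6480 21749/4320 589781/108000 75281/12960
  10261/2160 447023/90000 994471/180000 1264477/216000
  257483/54000 924401/180000 501077/90000 1282597/216000
  12875/2592 1121597/216000 1227997/216000 191651/32400

Answer: 21749/4320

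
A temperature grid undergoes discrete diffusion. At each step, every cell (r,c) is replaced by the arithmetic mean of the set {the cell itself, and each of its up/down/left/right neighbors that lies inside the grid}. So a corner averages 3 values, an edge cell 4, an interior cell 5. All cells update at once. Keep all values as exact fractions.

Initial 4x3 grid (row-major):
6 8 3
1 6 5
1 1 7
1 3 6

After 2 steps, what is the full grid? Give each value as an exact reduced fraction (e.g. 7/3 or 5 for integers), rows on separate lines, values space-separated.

After step 1:
  5 23/4 16/3
  7/2 21/5 21/4
  1 18/5 19/4
  5/3 11/4 16/3
After step 2:
  19/4 1217/240 49/9
  137/40 223/50 293/60
  293/120 163/50 71/15
  65/36 267/80 77/18

Answer: 19/4 1217/240 49/9
137/40 223/50 293/60
293/120 163/50 71/15
65/36 267/80 77/18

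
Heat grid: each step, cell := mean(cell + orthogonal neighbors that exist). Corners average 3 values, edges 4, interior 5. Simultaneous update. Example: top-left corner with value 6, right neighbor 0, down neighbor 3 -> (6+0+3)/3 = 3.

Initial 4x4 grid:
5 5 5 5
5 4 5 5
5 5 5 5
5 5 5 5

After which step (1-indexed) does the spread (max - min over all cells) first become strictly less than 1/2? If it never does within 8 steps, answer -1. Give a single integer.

Step 1: max=5, min=19/4, spread=1/4
  -> spread < 1/2 first at step 1
Step 2: max=5, min=239/50, spread=11/50
Step 3: max=5, min=11633/2400, spread=367/2400
Step 4: max=2987/600, min=52429/10800, spread=1337/10800
Step 5: max=89531/18000, min=1578331/324000, spread=33227/324000
Step 6: max=535951/108000, min=47385673/9720000, spread=849917/9720000
Step 7: max=8031467/1620000, min=1424285653/291600000, spread=21378407/291600000
Step 8: max=2406311657/486000000, min=42773537629/8748000000, spread=540072197/8748000000

Answer: 1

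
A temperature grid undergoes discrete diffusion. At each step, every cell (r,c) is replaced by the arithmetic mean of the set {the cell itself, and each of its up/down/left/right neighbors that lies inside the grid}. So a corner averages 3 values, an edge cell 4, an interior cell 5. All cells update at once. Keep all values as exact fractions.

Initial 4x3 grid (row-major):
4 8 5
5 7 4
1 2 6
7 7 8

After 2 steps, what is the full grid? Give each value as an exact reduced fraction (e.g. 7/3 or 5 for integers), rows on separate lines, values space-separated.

After step 1:
  17/3 6 17/3
  17/4 26/5 11/2
  15/4 23/5 5
  5 6 7
After step 2:
  191/36 169/30 103/18
  283/60 511/100 641/120
  22/5 491/100 221/40
  59/12 113/20 6

Answer: 191/36 169/30 103/18
283/60 511/100 641/120
22/5 491/100 221/40
59/12 113/20 6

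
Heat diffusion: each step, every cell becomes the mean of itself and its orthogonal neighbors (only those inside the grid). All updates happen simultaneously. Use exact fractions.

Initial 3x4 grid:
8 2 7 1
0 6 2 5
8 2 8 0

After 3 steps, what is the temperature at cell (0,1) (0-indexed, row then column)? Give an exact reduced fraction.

Answer: 6553/1440

Derivation:
Step 1: cell (0,1) = 23/4
Step 2: cell (0,1) = 869/240
Step 3: cell (0,1) = 6553/1440
Full grid after step 3:
  8729/2160 6553/1440 5257/1440 8531/2160
  6659/1440 4607/1200 5213/1200 607/180
  4417/1080 1657/360 2651/720 536/135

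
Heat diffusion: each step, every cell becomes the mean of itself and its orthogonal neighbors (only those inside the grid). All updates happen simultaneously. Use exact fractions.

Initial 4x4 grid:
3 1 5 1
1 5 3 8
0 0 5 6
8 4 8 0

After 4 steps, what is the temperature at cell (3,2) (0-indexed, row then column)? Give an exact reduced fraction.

Answer: 913987/216000

Derivation:
Step 1: cell (3,2) = 17/4
Step 2: cell (3,2) = 1099/240
Step 3: cell (3,2) = 31369/7200
Step 4: cell (3,2) = 913987/216000
Full grid after step 4:
  17137/6480 316799/108000 79327/21600 258151/64800
  73121/27000 288683/90000 134873/36000 36679/8640
  28439/9000 208913/60000 368741/90000 942367/216000
  2777/800 275497/72000 913987/216000 145547/32400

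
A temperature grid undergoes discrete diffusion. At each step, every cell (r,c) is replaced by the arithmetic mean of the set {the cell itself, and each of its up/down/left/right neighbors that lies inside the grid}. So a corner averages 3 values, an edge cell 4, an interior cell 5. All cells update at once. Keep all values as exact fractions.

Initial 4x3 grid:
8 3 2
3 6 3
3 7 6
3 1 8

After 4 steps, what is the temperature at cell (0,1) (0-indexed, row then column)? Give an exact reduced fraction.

Step 1: cell (0,1) = 19/4
Step 2: cell (0,1) = 989/240
Step 3: cell (0,1) = 12539/2880
Step 4: cell (0,1) = 752161/172800
Full grid after step 4:
  115009/25920 752161/172800 111559/25920
  95347/21600 320141/72000 192719/43200
  92639/21600 323741/72000 22267/4800
  109313/25920 764797/172800 40561/8640

Answer: 752161/172800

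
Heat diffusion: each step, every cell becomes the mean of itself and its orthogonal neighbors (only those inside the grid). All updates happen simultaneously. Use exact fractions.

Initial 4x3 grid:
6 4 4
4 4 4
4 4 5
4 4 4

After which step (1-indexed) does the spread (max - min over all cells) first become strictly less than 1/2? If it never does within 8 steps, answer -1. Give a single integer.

Step 1: max=14/3, min=4, spread=2/3
Step 2: max=41/9, min=4, spread=5/9
Step 3: max=473/108, min=1477/360, spread=299/1080
  -> spread < 1/2 first at step 3
Step 4: max=281977/64800, min=44447/10800, spread=3059/12960
Step 5: max=16730333/3888000, min=13431859/3240000, spread=3060511/19440000
Step 6: max=1000275727/233280000, min=20218349/4860000, spread=1191799/9331200
Step 7: max=59760596693/13996800000, min=48628533079/11664000000, spread=7031784991/69984000000
Step 8: max=3577879154287/839808000000, min=2924416782011/699840000000, spread=342895079369/4199040000000

Answer: 3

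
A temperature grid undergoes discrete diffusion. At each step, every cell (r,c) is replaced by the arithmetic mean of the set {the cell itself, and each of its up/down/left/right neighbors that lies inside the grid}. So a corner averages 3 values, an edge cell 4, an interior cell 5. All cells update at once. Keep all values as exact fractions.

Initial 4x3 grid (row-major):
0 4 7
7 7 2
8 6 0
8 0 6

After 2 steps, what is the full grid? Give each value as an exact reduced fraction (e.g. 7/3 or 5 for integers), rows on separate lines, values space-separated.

Answer: 41/9 177/40 77/18
1297/240 117/25 511/120
1337/240 503/100 137/40
211/36 62/15 7/2

Derivation:
After step 1:
  11/3 9/2 13/3
  11/2 26/5 4
  29/4 21/5 7/2
  16/3 5 2
After step 2:
  41/9 177/40 77/18
  1297/240 117/25 511/120
  1337/240 503/100 137/40
  211/36 62/15 7/2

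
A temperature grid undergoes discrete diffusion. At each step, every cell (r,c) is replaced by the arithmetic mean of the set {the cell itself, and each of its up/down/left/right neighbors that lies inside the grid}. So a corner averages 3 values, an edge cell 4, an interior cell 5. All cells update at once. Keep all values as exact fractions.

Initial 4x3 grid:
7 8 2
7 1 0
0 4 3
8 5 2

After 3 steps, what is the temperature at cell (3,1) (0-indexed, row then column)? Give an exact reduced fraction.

Step 1: cell (3,1) = 19/4
Step 2: cell (3,1) = 901/240
Step 3: cell (3,1) = 55727/14400
Full grid after step 3:
  269/54 29461/7200 1537/432
  15553/3600 23353/6000 20831/7200
  3847/900 1273/375 22151/7200
  8801/2160 55727/14400 3463/1080

Answer: 55727/14400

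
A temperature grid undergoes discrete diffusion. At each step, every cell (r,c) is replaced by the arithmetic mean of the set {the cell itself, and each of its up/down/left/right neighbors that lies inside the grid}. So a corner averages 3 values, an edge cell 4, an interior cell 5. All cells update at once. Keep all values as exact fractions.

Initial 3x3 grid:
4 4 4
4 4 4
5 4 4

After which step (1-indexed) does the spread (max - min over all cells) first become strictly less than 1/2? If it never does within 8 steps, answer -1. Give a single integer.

Step 1: max=13/3, min=4, spread=1/3
  -> spread < 1/2 first at step 1
Step 2: max=77/18, min=4, spread=5/18
Step 3: max=905/216, min=4, spread=41/216
Step 4: max=53971/12960, min=1451/360, spread=347/2592
Step 5: max=3217337/777600, min=14557/3600, spread=2921/31104
Step 6: max=192452539/46656000, min=1753483/432000, spread=24611/373248
Step 7: max=11516162033/2799360000, min=39536741/9720000, spread=207329/4478976
Step 8: max=689876352451/167961600000, min=2112401599/518400000, spread=1746635/53747712

Answer: 1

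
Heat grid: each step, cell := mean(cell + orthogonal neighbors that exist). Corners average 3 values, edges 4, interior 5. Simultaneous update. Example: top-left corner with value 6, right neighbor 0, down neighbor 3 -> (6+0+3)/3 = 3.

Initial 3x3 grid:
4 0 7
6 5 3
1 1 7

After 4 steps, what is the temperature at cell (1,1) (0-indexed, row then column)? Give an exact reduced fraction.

Step 1: cell (1,1) = 3
Step 2: cell (1,1) = 4
Step 3: cell (1,1) = 71/20
Step 4: cell (1,1) = 4517/1200
Full grid after step 4:
  1183/324 31873/8640 10211/2592
  10021/2880 4517/1200 2443/640
  9151/2592 61801/17280 4997/1296

Answer: 4517/1200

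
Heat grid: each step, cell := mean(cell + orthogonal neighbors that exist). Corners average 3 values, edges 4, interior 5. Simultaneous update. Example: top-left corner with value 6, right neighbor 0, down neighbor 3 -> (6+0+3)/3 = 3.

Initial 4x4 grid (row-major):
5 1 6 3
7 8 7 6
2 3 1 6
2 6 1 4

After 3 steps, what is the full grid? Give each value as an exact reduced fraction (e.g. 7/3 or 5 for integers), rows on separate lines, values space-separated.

After step 1:
  13/3 5 17/4 5
  11/2 26/5 28/5 11/2
  7/2 4 18/5 17/4
  10/3 3 3 11/3
After step 2:
  89/18 1127/240 397/80 59/12
  139/30 253/50 483/100 407/80
  49/12 193/50 409/100 1021/240
  59/18 10/3 199/60 131/36
After step 3:
  10277/2160 35393/7200 3881/800 449/90
  16849/3600 5539/1200 2403/500 11453/2400
  14269/3600 1532/375 24421/6000 30727/7200
  385/108 12409/3600 12941/3600 8071/2160

Answer: 10277/2160 35393/7200 3881/800 449/90
16849/3600 5539/1200 2403/500 11453/2400
14269/3600 1532/375 24421/6000 30727/7200
385/108 12409/3600 12941/3600 8071/2160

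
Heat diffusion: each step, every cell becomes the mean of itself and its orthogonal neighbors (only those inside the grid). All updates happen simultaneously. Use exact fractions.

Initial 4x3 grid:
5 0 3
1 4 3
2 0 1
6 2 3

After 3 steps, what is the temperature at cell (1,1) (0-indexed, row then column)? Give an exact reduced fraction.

Step 1: cell (1,1) = 8/5
Step 2: cell (1,1) = 243/100
Step 3: cell (1,1) = 4339/2000
Full grid after step 3:
  1687/720 983/400 811/360
  1981/800 4339/2000 1367/600
  17309/7200 6961/3000 2489/1200
  353/135 34003/14400 179/80

Answer: 4339/2000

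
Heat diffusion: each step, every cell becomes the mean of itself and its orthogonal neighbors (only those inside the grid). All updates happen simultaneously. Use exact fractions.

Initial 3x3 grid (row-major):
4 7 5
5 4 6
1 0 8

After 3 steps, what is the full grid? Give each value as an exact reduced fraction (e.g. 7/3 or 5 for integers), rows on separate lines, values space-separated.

Answer: 4897/1080 8891/1800 3833/720
28289/7200 4431/1000 71003/14400
2473/720 55553/14400 2401/540

Derivation:
After step 1:
  16/3 5 6
  7/2 22/5 23/4
  2 13/4 14/3
After step 2:
  83/18 311/60 67/12
  457/120 219/50 1249/240
  35/12 859/240 41/9
After step 3:
  4897/1080 8891/1800 3833/720
  28289/7200 4431/1000 71003/14400
  2473/720 55553/14400 2401/540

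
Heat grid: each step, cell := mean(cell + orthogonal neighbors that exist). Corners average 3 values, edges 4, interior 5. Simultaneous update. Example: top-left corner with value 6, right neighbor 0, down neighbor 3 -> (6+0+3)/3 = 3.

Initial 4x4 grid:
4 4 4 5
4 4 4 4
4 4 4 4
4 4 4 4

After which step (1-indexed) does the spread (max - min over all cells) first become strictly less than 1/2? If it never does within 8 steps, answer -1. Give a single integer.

Step 1: max=13/3, min=4, spread=1/3
  -> spread < 1/2 first at step 1
Step 2: max=77/18, min=4, spread=5/18
Step 3: max=905/216, min=4, spread=41/216
Step 4: max=26963/6480, min=4, spread=1043/6480
Step 5: max=803153/194400, min=4, spread=25553/194400
Step 6: max=23999459/5832000, min=72079/18000, spread=645863/5832000
Step 7: max=717481691/174960000, min=480971/120000, spread=16225973/174960000
Step 8: max=21472677983/5248800000, min=216701/54000, spread=409340783/5248800000

Answer: 1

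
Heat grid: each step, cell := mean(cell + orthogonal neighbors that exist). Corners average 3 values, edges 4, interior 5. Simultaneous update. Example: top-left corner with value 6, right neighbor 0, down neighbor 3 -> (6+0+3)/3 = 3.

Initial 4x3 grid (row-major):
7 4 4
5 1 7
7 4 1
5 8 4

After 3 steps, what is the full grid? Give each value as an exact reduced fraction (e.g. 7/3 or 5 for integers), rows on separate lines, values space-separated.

Answer: 10337/2160 7931/1800 3079/720
34439/7200 13441/3000 9763/2400
36949/7200 9219/2000 30899/7200
5801/1080 7977/1600 4891/1080

Derivation:
After step 1:
  16/3 4 5
  5 21/5 13/4
  21/4 21/5 4
  20/3 21/4 13/3
After step 2:
  43/9 139/30 49/12
  1187/240 413/100 329/80
  1267/240 229/50 947/240
  103/18 409/80 163/36
After step 3:
  10337/2160 7931/1800 3079/720
  34439/7200 13441/3000 9763/2400
  36949/7200 9219/2000 30899/7200
  5801/1080 7977/1600 4891/1080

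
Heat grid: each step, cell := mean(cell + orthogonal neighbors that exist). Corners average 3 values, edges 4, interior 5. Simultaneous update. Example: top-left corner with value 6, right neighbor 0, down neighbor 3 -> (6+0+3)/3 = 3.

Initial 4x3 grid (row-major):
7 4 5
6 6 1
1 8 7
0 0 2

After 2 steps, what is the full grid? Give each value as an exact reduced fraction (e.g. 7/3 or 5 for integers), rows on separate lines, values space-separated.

Answer: 97/18 39/8 163/36
233/48 493/100 211/48
809/240 403/100 333/80
79/36 307/120 10/3

Derivation:
After step 1:
  17/3 11/2 10/3
  5 5 19/4
  15/4 22/5 9/2
  1/3 5/2 3
After step 2:
  97/18 39/8 163/36
  233/48 493/100 211/48
  809/240 403/100 333/80
  79/36 307/120 10/3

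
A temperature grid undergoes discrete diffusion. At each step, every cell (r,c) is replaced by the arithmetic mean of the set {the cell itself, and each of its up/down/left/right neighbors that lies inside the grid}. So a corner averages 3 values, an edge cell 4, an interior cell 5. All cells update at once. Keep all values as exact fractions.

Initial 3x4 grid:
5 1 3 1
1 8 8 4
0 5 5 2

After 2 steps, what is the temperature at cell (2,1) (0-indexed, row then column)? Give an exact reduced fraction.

Answer: 161/40

Derivation:
Step 1: cell (2,1) = 9/2
Step 2: cell (2,1) = 161/40
Full grid after step 2:
  121/36 433/120 473/120 29/9
  373/120 449/100 111/25 941/240
  10/3 161/40 563/120 149/36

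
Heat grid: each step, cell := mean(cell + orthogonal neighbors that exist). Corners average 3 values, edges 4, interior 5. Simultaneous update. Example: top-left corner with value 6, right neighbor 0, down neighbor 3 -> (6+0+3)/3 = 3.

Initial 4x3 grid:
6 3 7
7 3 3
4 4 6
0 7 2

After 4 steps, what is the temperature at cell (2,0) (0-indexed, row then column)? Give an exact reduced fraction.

Answer: 920131/216000

Derivation:
Step 1: cell (2,0) = 15/4
Step 2: cell (2,0) = 1033/240
Step 3: cell (2,0) = 29323/7200
Step 4: cell (2,0) = 920131/216000
Full grid after step 4:
  607891/129600 3952489/864000 592441/129600
  961151/216000 1625321/360000 236819/54000
  920131/216000 1502171/360000 1079/250
  518261/129600 3564259/864000 177637/43200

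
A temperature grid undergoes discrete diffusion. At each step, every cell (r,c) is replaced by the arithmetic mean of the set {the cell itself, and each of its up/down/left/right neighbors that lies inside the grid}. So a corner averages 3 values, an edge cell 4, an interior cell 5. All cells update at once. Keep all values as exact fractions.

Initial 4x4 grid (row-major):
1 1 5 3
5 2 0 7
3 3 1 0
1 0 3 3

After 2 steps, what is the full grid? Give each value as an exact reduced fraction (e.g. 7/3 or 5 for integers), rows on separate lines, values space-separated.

After step 1:
  7/3 9/4 9/4 5
  11/4 11/5 3 5/2
  3 9/5 7/5 11/4
  4/3 7/4 7/4 2
After step 2:
  22/9 271/120 25/8 13/4
  617/240 12/5 227/100 53/16
  533/240 203/100 107/50 173/80
  73/36 199/120 69/40 13/6

Answer: 22/9 271/120 25/8 13/4
617/240 12/5 227/100 53/16
533/240 203/100 107/50 173/80
73/36 199/120 69/40 13/6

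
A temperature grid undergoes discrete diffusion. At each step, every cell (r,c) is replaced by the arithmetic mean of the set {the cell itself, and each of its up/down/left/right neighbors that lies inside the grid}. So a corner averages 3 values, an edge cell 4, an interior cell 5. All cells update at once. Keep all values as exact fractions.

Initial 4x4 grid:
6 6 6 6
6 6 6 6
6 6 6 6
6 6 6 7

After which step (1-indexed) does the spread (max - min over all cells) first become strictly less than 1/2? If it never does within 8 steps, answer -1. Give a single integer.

Step 1: max=19/3, min=6, spread=1/3
  -> spread < 1/2 first at step 1
Step 2: max=113/18, min=6, spread=5/18
Step 3: max=1337/216, min=6, spread=41/216
Step 4: max=39923/6480, min=6, spread=1043/6480
Step 5: max=1191953/194400, min=6, spread=25553/194400
Step 6: max=35663459/5832000, min=108079/18000, spread=645863/5832000
Step 7: max=1067401691/174960000, min=720971/120000, spread=16225973/174960000
Step 8: max=31970277983/5248800000, min=324701/54000, spread=409340783/5248800000

Answer: 1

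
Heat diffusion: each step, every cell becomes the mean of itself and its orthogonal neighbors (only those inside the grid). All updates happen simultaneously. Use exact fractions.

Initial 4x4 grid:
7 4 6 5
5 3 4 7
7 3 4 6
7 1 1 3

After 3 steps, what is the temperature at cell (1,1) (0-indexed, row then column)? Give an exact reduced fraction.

Step 1: cell (1,1) = 19/5
Step 2: cell (1,1) = 227/50
Step 3: cell (1,1) = 27221/6000
Full grid after step 3:
  10823/2160 35417/7200 3953/800 3811/720
  1111/225 27221/6000 9337/2000 1959/400
  55/12 8261/2000 23573/6000 3071/720
  343/80 1789/480 4999/1440 7871/2160

Answer: 27221/6000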